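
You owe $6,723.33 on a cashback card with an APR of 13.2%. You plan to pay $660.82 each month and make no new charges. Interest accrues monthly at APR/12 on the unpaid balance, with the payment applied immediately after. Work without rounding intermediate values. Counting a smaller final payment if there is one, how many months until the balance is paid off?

11 months

Monthly rate r = 13.2%/12 = 1.1% = 0.011.
Recurrence: B ← B·(1+r) − $660.82.
Month 1: interest $73.96; balance after payment $6,136.47.
Month 2: interest $67.50; balance after payment $5,543.15.
Closed form: n = −ln(1 − rB₀/P)/ln(1+r) = −ln(0.88808)/ln(1.011) ≈ 10.849, so the balance reaches zero during payment 11.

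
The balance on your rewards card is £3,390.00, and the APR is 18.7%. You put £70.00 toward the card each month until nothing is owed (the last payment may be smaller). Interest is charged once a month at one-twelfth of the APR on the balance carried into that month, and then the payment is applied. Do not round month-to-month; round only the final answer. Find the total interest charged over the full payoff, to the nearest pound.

Monthly rate r = 18.7%/12 = 1.55833% = 0.0155833.
Payoff takes n = ⌈−ln(1 − rB₀/P)/ln(1+r)⌉ = ⌈90.873⌉ = 91 payments; the last is £61.18.
Total paid = 90·£70.00 + £61.18 = £6,361.18.
Total interest = total paid − principal = £6,361.18 − £3,390.00 = £2,971.18.

£2,971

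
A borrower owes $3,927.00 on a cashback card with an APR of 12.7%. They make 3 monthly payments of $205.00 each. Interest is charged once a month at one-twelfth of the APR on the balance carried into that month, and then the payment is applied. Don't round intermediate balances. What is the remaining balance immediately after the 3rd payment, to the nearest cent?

$3,431.47

Monthly rate r = 12.7%/12 = 1.05833% = 0.0105833.
Each month: B ← B·(1+r) − $205.00.
Month 1: interest $41.56; balance after payment $3,763.56.
Month 2: interest $39.83; balance after payment $3,598.39.
Month 3: interest $38.08; balance after payment $3,431.47.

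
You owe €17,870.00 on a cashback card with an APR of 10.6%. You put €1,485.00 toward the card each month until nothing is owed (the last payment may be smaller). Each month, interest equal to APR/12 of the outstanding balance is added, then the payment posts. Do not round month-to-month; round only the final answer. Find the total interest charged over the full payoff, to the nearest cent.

€1,107.39

Monthly rate r = 10.6%/12 = 0.883333% = 0.00883333.
Payoff takes n = ⌈−ln(1 − rB₀/P)/ln(1+r)⌉ = ⌈12.779⌉ = 13 payments; the last is €1,157.39.
Total paid = 12·€1,485.00 + €1,157.39 = €18,977.39.
Total interest = total paid − principal = €18,977.39 − €17,870.00 = €1,107.39.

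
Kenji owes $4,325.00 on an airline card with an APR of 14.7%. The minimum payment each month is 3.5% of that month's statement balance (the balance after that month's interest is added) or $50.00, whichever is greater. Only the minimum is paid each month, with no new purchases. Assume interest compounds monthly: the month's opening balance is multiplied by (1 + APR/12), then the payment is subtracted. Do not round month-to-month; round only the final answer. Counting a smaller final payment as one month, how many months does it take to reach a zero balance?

83 months

Monthly rate r = 14.7%/12 = 1.225% = 0.01225.
While 3.5% of the post-interest balance exceeds $50.00, each month B ← (B·(1+r))·(1 − 0.035), i.e. B shrinks by the factor (1+r)·0.965 = 0.97682.
This holds for months 1–48. Entering month 49 the balance is $1,403.17; 3.5% of the post-interest balance is now below $50.00, so the flat $50.00 minimum applies from here.
From month 49 a fixed $50.00 at rate r clears $1,403.17 in 35 more payments. Total: 48 + 35 = 83 months.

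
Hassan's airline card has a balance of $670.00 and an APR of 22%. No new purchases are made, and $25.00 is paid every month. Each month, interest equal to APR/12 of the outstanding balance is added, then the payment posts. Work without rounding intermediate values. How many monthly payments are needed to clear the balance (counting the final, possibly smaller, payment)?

38 payments

Monthly rate r = 22%/12 = 1.83333% = 0.0183333.
Recurrence: B ← B·(1+r) − $25.00.
Month 1: interest $12.28; balance after payment $657.28.
Month 2: interest $12.05; balance after payment $644.33.
Closed form: n = −ln(1 − rB₀/P)/ln(1+r) = −ln(0.50867)/ln(1.01833) ≈ 37.208, so the balance reaches zero during payment 38.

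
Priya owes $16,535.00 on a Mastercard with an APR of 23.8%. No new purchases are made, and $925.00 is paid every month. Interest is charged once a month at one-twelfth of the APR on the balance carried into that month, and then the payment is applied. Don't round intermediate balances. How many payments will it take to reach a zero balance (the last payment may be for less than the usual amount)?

Monthly rate r = 23.8%/12 = 1.98333% = 0.0198333.
Recurrence: B ← B·(1+r) − $925.00.
Month 1: interest $327.94; balance after payment $15,937.94.
Month 2: interest $316.10; balance after payment $15,329.05.
Closed form: n = −ln(1 − rB₀/P)/ln(1+r) = −ln(0.64547)/ln(1.01983) ≈ 22.291, so the balance reaches zero during payment 23.

23 months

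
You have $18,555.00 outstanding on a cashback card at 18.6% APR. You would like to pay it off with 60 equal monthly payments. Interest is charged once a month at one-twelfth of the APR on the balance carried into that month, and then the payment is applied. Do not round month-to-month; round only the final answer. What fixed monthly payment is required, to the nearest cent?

Monthly rate r = 18.6%/12 = 1.55% = 0.0155.
Level-payment amortization: P = B₀·r / (1 − (1+r)^(−n)) = 18555.00·0.0155 / (1 − 1.0155^(−60)).
Denominator 1 − (1+r)^(−60) = 0.602621528.
P = 287.603 / 0.602621528 ≈ 477.25.

$477.25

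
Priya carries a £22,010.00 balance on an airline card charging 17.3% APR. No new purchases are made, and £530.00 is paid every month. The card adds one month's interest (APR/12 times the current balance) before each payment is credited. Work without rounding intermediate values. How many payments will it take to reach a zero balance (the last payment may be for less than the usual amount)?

64 months

Monthly rate r = 17.3%/12 = 1.44167% = 0.0144167.
Recurrence: B ← B·(1+r) − £530.00.
Month 1: interest £317.31; balance after payment £21,797.31.
Month 2: interest £314.24; balance after payment £21,581.56.
Closed form: n = −ln(1 − rB₀/P)/ln(1+r) = −ln(0.4013)/ln(1.01442) ≈ 63.788, so the balance reaches zero during payment 64.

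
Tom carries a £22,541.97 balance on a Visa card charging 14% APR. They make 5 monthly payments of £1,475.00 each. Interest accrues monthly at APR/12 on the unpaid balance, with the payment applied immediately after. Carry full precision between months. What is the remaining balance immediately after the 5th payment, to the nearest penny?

£16,338.86

Monthly rate r = 14%/12 = 1.16667% = 0.0116667.
Each month: B ← B·(1+r) − £1,475.00.
Month 1: interest £262.99; balance after payment £21,329.96.
Month 2: interest £248.85; balance after payment £20,103.81.
Month 3: interest £234.54; balance after payment £18,863.35.
Month 4: interest £220.07; balance after payment £17,608.43.
Month 5: interest £205.43; balance after payment £16,338.86.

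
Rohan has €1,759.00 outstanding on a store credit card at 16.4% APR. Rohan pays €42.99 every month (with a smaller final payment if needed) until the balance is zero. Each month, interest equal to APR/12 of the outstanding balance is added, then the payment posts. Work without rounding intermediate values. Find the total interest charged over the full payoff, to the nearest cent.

Monthly rate r = 16.4%/12 = 1.36667% = 0.0136667.
Payoff takes n = ⌈−ln(1 − rB₀/P)/ln(1+r)⌉ = ⌈60.346⌉ = 61 payments; the last is €14.95.
Total paid = 60·€42.99 + €14.95 = €2,594.35.
Total interest = total paid − principal = €2,594.35 − €1,759.00 = €835.35.

€835.35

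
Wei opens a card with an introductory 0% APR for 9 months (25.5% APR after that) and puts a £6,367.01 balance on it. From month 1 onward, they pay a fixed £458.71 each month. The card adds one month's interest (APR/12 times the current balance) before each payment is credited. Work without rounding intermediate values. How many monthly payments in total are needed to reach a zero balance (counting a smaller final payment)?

Promo months 1–9 at r₀ = 0%/12 = 0; months 10+ at r₁ = 25.5%/12 = 0.02125.
After month 9 (no interest yet): B = £6,367.01 − 9·£458.71 = £2,238.62.
Then at r₁ with £458.71/mo: n₂ = −ln(1 − r₁·B/P)/ln(1+r₁) ≈ 5.21 → 6 more payments.

15 months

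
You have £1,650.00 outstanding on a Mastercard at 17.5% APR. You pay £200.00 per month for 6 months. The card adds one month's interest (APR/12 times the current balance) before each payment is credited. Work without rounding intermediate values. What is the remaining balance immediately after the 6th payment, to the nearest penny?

£555.13

Monthly rate r = 17.5%/12 = 1.45833% = 0.0145833.
Each month: B ← B·(1+r) − £200.00.
Month 1: interest £24.06; balance after payment £1,474.06.
Month 2: interest £21.50; balance after payment £1,295.56.
Month 3: interest £18.89; balance after payment £1,114.45.
Month 4: interest £16.25; balance after payment £930.71.
Month 5: interest £13.57; balance after payment £744.28.
Month 6: interest £10.85; balance after payment £555.13.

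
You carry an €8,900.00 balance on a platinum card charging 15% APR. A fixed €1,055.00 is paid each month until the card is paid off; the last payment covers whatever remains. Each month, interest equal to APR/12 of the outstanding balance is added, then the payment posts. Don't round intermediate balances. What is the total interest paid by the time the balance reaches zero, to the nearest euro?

Monthly rate r = 15%/12 = 1.25% = 0.0125.
Payoff takes n = ⌈−ln(1 − rB₀/P)/ln(1+r)⌉ = ⌈8.970⌉ = 9 payments; the last is €1,023.94.
Total paid = 8·€1,055.00 + €1,023.94 = €9,463.94.
Total interest = total paid − principal = €9,463.94 − €8,900.00 = €563.94.

€564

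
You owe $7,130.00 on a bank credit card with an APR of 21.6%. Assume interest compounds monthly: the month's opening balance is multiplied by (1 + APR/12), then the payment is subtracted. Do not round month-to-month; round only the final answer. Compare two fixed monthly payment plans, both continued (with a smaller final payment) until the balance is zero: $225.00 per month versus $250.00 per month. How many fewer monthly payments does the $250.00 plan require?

Monthly rate r = 21.6%/12 = 1.8% = 0.018.
At $225.00/mo: n = ⌈−ln(1 − rB₀/P)/ln(1+r)⌉ = 48 payments (last $81.49); total interest = total paid − $7,130.00 = $3,526.49.
At $250.00/mo: 41 payments (last $93.49); total interest $2,963.49.
Payments saved = 48 − 41 = 7.

7 fewer payments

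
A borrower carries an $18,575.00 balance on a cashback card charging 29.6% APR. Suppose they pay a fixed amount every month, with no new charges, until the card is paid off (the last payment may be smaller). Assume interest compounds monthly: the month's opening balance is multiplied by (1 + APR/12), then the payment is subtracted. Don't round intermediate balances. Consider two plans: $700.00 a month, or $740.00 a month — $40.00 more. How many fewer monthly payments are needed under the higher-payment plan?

Monthly rate r = 29.6%/12 = 2.46667% = 0.0246667.
At $700.00/mo: n = ⌈−ln(1 − rB₀/P)/ln(1+r)⌉ = 44 payments (last $435.90); total interest = total paid − $18,575.00 = $11,960.90.
At $740.00/mo: 40 payments (last $459.67); total interest $10,744.67.
Payments saved = 44 − 40 = 4.

4 fewer payments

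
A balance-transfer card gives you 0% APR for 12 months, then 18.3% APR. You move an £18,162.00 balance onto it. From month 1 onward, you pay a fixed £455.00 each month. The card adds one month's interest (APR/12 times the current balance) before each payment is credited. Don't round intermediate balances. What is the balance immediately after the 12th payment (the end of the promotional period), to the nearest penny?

Promo months 1–12 at r₀ = 0%/12 = 0; months 13+ at r₁ = 18.3%/12 = 0.01525.
After month 12 (no interest yet): B = £18,162.00 − 12·£455.00 = £12,702.00.

£12,702.00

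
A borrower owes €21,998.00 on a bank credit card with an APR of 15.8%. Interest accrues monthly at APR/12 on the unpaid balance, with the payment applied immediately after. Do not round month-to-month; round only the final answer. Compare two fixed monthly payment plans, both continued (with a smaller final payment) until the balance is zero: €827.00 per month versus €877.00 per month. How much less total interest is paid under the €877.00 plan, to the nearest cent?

€380.20

Monthly rate r = 15.8%/12 = 1.31667% = 0.0131667.
At €827.00/mo: n = ⌈−ln(1 − rB₀/P)/ln(1+r)⌉ = 33 payments (last €793.87); total interest = total paid − €21,998.00 = €5,259.87.
At €877.00/mo: 31 payments (last €567.67); total interest €4,879.67.
Interest saved = €5,259.87 − €4,879.67 = €380.20.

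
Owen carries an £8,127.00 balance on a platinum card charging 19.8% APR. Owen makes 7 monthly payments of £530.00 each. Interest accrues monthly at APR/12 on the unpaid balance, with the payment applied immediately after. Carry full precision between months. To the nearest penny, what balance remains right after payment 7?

£5,214.65

Monthly rate r = 19.8%/12 = 1.65% = 0.0165.
Each month: B ← B·(1+r) − £530.00.
Month 1: interest £134.10; balance after payment £7,731.10.
Month 2: interest £127.56; balance after payment £7,328.66.
Month 3: interest £120.92; balance after payment £6,919.58.
Month 4: interest £114.17; balance after payment £6,503.75.
Month 5: interest £107.31; balance after payment £6,081.07.
Month 6: interest £100.34; balance after payment £5,651.40.
Month 7: interest £93.25; balance after payment £5,214.65.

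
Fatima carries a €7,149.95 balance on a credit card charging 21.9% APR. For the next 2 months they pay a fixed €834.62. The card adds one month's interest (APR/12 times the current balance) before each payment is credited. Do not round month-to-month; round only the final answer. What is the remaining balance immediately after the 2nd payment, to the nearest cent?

€5,728.83

Monthly rate r = 21.9%/12 = 1.825% = 0.01825.
Each month: B ← B·(1+r) − €834.62.
Month 1: interest €130.49; balance after payment €6,445.82.
Month 2: interest €117.64; balance after payment €5,728.83.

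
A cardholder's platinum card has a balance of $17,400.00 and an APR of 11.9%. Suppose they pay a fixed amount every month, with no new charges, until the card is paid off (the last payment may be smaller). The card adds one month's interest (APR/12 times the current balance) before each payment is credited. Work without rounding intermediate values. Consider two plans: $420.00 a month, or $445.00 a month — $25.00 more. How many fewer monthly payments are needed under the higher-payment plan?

4 fewer payments

Monthly rate r = 11.9%/12 = 0.991667% = 0.00991667.
At $420.00/mo: n = ⌈−ln(1 − rB₀/P)/ln(1+r)⌉ = 54 payments (last $258.07); total interest = total paid − $17,400.00 = $5,118.07.
At $445.00/mo: 50 payments (last $320.45); total interest $4,725.45.
Payments saved = 54 − 50 = 4.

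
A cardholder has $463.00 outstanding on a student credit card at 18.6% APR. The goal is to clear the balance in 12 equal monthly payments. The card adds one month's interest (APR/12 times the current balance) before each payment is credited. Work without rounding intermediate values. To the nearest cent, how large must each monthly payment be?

Monthly rate r = 18.6%/12 = 1.55% = 0.0155.
Level-payment amortization: P = B₀·r / (1 − (1+r)^(−n)) = 463.00·0.0155 / (1 − 1.0155^(−12)).
Denominator 1 − (1+r)^(−12) = 0.168540945.
P = 7.1765 / 0.168540945 ≈ 42.58.

$42.58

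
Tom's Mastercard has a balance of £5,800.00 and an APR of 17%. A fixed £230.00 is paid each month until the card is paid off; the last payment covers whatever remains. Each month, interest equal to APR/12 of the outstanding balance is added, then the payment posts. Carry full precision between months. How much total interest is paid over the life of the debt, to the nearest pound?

Monthly rate r = 17%/12 = 1.41667% = 0.0141667.
Payoff takes n = ⌈−ln(1 − rB₀/P)/ln(1+r)⌉ = ⌈31.420⌉ = 32 payments; the last is £97.00.
Total paid = 31·£230.00 + £97.00 = £7,227.00.
Total interest = total paid − principal = £7,227.00 − £5,800.00 = £1,427.00.

£1,427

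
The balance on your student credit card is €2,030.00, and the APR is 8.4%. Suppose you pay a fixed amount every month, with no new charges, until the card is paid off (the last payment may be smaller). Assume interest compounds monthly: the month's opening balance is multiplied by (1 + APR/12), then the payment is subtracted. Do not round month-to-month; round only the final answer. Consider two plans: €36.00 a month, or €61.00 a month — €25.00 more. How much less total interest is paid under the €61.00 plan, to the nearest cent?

€271.94

Monthly rate r = 8.4%/12 = 0.7% = 0.007.
At €36.00/mo: n = ⌈−ln(1 − rB₀/P)/ln(1+r)⌉ = 72 payments (last €35.09); total interest = total paid − €2,030.00 = €561.09.
At €61.00/mo: 39 payments (last €1.15); total interest €289.15.
Interest saved = €561.09 − €289.15 = €271.94.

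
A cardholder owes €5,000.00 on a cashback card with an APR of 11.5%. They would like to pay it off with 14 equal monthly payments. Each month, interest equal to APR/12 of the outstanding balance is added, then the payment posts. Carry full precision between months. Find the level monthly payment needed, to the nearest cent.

Monthly rate r = 11.5%/12 = 0.958333% = 0.00958333.
Level-payment amortization: P = B₀·r / (1 − (1+r)^(−n)) = 5000.00·0.00958333 / (1 − 1.00958^(−14)).
Denominator 1 − (1+r)^(−14) = 0.124996911.
P = 47.9167 / 0.124996911 ≈ 383.34.

€383.34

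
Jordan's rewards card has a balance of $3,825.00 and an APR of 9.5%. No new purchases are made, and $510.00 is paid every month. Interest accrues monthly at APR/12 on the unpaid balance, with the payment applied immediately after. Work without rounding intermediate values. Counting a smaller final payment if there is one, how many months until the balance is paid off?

Monthly rate r = 9.5%/12 = 0.791667% = 0.00791667.
Recurrence: B ← B·(1+r) − $510.00.
Month 1: interest $30.28; balance after payment $3,345.28.
Month 2: interest $26.48; balance after payment $2,861.76.
Closed form: n = −ln(1 − rB₀/P)/ln(1+r) = −ln(0.94063)/ln(1.00792) ≈ 7.762, so the balance reaches zero during payment 8.

8 payments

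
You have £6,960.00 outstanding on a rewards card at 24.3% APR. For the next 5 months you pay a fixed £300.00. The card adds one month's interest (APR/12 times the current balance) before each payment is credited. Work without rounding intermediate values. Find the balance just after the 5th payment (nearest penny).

Monthly rate r = 24.3%/12 = 2.025% = 0.02025.
Each month: B ← B·(1+r) − £300.00.
Month 1: interest £140.94; balance after payment £6,800.94.
Month 2: interest £137.72; balance after payment £6,638.66.
Month 3: interest £134.43; balance after payment £6,473.09.
Month 4: interest £131.08; balance after payment £6,304.17.
Month 5: interest £127.66; balance after payment £6,131.83.

£6,131.83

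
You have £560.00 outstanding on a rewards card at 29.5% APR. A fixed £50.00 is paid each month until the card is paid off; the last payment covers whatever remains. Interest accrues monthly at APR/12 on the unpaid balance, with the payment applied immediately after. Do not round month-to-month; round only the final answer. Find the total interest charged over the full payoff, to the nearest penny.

Monthly rate r = 29.5%/12 = 2.45833% = 0.0245833.
Payoff takes n = ⌈−ln(1 − rB₀/P)/ln(1+r)⌉ = ⌈13.260⌉ = 14 payments; the last is £13.14.
Total paid = 13·£50.00 + £13.14 = £663.14.
Total interest = total paid − principal = £663.14 − £560.00 = £103.14.

£103.14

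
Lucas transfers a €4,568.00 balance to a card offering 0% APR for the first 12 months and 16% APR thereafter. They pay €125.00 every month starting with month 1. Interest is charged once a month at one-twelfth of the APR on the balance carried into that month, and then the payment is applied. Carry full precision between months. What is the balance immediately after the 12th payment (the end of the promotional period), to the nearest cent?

€3,068.00

Promo months 1–12 at r₀ = 0%/12 = 0; months 13+ at r₁ = 16%/12 = 0.0133333.
After month 12 (no interest yet): B = €4,568.00 − 12·€125.00 = €3,068.00.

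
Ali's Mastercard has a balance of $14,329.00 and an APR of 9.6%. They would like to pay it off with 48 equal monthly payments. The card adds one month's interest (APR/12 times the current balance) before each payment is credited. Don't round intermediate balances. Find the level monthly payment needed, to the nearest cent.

Monthly rate r = 9.6%/12 = 0.8% = 0.008.
Level-payment amortization: P = B₀·r / (1 − (1+r)^(−n)) = 14329.00·0.008 / (1 − 1.008^(−48)).
Denominator 1 − (1+r)^(−48) = 0.317827106.
P = 114.632 / 0.317827106 ≈ 360.67.

$360.67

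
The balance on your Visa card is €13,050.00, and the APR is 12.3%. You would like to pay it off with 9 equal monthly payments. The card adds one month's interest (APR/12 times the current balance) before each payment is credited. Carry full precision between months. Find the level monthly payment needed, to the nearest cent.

Monthly rate r = 12.3%/12 = 1.025% = 0.01025.
Level-payment amortization: P = B₀·r / (1 − (1+r)^(−n)) = 13050.00·0.01025 / (1 − 1.01025^(−9)).
Denominator 1 − (1+r)^(−9) = 0.0876945528.
P = 133.763 / 0.0876945528 ≈ 1525.32.

€1,525.32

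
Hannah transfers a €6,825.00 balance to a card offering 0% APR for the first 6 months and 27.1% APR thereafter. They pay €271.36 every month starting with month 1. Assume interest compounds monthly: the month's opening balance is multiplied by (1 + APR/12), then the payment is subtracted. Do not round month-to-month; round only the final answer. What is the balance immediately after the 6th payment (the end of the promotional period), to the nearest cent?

Promo months 1–6 at r₀ = 0%/12 = 0; months 7+ at r₁ = 27.1%/12 = 0.0225833.
After month 6 (no interest yet): B = €6,825.00 − 6·€271.36 = €5,196.84.

€5,196.84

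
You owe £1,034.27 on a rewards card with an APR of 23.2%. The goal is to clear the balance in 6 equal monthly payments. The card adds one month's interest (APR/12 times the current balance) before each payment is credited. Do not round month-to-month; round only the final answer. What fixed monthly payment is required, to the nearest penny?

Monthly rate r = 23.2%/12 = 1.93333% = 0.0193333.
Level-payment amortization: P = B₀·r / (1 − (1+r)^(−n)) = 1034.27·0.0193333 / (1 − 1.01933^(−6)).
Denominator 1 − (1+r)^(−6) = 0.108538397.
P = 19.9959 / 0.108538397 ≈ 184.23.

£184.23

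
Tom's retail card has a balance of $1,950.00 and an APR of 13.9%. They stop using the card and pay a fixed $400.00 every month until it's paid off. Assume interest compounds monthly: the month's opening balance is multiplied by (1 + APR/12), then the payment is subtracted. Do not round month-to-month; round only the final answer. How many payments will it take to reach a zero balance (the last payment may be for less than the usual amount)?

Monthly rate r = 13.9%/12 = 1.15833% = 0.0115833.
Recurrence: B ← B·(1+r) − $400.00.
Month 1: interest $22.59; balance after payment $1,572.59.
Month 2: interest $18.22; balance after payment $1,190.80.
Month 3: interest $13.79; balance after payment $804.60.
Month 4: interest $9.32; balance after payment $413.92.
Month 5: interest $4.79; balance after payment $18.71.
Month 6: interest $0.22; balance after payment $0.00.

6 months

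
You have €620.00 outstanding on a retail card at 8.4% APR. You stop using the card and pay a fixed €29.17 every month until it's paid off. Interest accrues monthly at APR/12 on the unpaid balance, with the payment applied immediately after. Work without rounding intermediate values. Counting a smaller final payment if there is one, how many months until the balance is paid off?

Monthly rate r = 8.4%/12 = 0.7% = 0.007.
Recurrence: B ← B·(1+r) − €29.17.
Month 1: interest €4.34; balance after payment €595.17.
Month 2: interest €4.17; balance after payment €570.17.
Closed form: n = −ln(1 − rB₀/P)/ln(1+r) = −ln(0.85122)/ln(1.007) ≈ 23.093, so the balance reaches zero during payment 24.

24 payments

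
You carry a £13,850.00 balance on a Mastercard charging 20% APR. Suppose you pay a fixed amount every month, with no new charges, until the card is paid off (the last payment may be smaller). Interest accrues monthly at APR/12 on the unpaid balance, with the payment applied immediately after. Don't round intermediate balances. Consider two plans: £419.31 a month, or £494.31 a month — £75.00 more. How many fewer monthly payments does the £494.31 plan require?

Monthly rate r = 20%/12 = 1.66667% = 0.0166667.
At £419.31/mo: n = ⌈−ln(1 − rB₀/P)/ln(1+r)⌉ = 49 payments (last £158.85); total interest = total paid − £13,850.00 = £6,435.73.
At £494.31/mo: 39 payments (last £32.69); total interest £4,966.47.
Payments saved = 49 − 39 = 10.

10 fewer payments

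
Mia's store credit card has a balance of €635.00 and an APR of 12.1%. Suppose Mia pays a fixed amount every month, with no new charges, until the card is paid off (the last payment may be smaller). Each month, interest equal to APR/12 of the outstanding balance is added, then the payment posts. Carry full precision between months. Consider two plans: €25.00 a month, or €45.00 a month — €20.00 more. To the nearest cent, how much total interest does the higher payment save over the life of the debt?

€48.82

Monthly rate r = 12.1%/12 = 1.00833% = 0.0100833.
At €25.00/mo: n = ⌈−ln(1 − rB₀/P)/ln(1+r)⌉ = 30 payments (last €12.29); total interest = total paid − €635.00 = €102.29.
At €45.00/mo: 16 payments (last €13.47); total interest €53.47.
Interest saved = €102.29 − €53.47 = €48.82.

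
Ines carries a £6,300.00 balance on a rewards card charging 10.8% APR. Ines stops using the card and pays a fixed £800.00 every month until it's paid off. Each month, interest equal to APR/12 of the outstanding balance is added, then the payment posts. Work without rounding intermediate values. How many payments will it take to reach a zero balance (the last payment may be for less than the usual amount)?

Monthly rate r = 10.8%/12 = 0.9% = 0.009.
Recurrence: B ← B·(1+r) − £800.00.
Month 1: interest £56.70; balance after payment £5,556.70.
Month 2: interest £50.01; balance after payment £4,806.71.
Closed form: n = −ln(1 − rB₀/P)/ln(1+r) = −ln(0.92912)/ln(1.009) ≈ 8.205, so the balance reaches zero during payment 9.

9 payments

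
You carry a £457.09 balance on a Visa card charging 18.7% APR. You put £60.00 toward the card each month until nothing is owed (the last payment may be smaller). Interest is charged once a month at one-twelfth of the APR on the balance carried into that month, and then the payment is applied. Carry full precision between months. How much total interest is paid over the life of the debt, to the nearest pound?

Monthly rate r = 18.7%/12 = 1.55833% = 0.0155833.
Payoff takes n = ⌈−ln(1 − rB₀/P)/ln(1+r)⌉ = ⌈8.173⌉ = 9 payments; the last is £10.43.
Total paid = 8·£60.00 + £10.43 = £490.43.
Total interest = total paid − principal = £490.43 − £457.09 = £33.34.

£33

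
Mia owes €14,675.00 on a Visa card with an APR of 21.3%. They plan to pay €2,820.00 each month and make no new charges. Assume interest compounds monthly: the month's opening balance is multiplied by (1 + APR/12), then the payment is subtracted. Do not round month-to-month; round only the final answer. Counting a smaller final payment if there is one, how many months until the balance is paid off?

6 payments

Monthly rate r = 21.3%/12 = 1.775% = 0.01775.
Recurrence: B ← B·(1+r) − €2,820.00.
Month 1: interest €260.48; balance after payment €12,115.48.
Month 2: interest €215.05; balance after payment €9,510.53.
Month 3: interest €168.81; balance after payment €6,859.34.
Month 4: interest €121.75; balance after payment €4,161.10.
Month 5: interest €73.86; balance after payment €1,414.96.
Month 6: interest €25.12; balance after payment €0.00.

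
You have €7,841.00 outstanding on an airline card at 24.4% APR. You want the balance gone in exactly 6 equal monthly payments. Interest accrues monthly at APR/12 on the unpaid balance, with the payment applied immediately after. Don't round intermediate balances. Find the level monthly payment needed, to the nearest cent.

Monthly rate r = 24.4%/12 = 2.03333% = 0.0203333.
Level-payment amortization: P = B₀·r / (1 − (1+r)^(−n)) = 7841.00·0.0203333 / (1 − 1.02033^(−6)).
Denominator 1 − (1+r)^(−6) = 0.113767748.
P = 159.434 / 0.113767748 ≈ 1401.40.

€1,401.40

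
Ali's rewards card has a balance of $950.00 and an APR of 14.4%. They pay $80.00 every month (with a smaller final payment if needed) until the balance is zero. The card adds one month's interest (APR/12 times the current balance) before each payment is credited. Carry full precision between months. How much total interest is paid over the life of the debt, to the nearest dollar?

Monthly rate r = 14.4%/12 = 1.2% = 0.012.
Payoff takes n = ⌈−ln(1 − rB₀/P)/ln(1+r)⌉ = ⌈12.888⌉ = 13 payments; the last is $71.08.
Total paid = 12·$80.00 + $71.08 = $1,031.08.
Total interest = total paid − principal = $1,031.08 − $950.00 = $81.08.

$81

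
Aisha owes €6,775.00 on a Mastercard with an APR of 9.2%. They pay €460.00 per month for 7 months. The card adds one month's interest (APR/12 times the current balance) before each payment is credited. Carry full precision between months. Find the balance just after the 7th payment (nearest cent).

€3,852.05

Monthly rate r = 9.2%/12 = 0.766667% = 0.00766667.
Each month: B ← B·(1+r) − €460.00.
Month 1: interest €51.94; balance after payment €6,366.94.
Month 2: interest €48.81; balance after payment €5,955.75.
Month 3: interest €45.66; balance after payment €5,541.42.
Month 4: interest €42.48; balance after payment €5,123.90.
Month 5: interest €39.28; balance after payment €4,703.18.
Month 6: interest €36.06; balance after payment €4,279.24.
Month 7: interest €32.81; balance after payment €3,852.05.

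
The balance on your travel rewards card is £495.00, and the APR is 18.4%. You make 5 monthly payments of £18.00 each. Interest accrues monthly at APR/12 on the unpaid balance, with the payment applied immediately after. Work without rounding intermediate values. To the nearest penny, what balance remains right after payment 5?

Monthly rate r = 18.4%/12 = 1.53333% = 0.0153333.
Each month: B ← B·(1+r) − £18.00.
Month 1: interest £7.59; balance after payment £484.59.
Month 2: interest £7.43; balance after payment £474.02.
Month 3: interest £7.27; balance after payment £463.29.
Month 4: interest £7.10; balance after payment £452.39.
Month 5: interest £6.94; balance after payment £441.33.

£441.33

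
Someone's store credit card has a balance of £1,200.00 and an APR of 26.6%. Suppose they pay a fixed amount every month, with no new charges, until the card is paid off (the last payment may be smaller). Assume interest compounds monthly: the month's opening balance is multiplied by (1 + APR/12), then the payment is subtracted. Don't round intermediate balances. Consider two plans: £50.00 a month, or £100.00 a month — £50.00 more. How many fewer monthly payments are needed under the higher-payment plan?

Monthly rate r = 26.6%/12 = 2.21667% = 0.0221667.
At £50.00/mo: n = ⌈−ln(1 − rB₀/P)/ln(1+r)⌉ = 35 payments (last £31.72); total interest = total paid − £1,200.00 = £531.72.
At £100.00/mo: 15 payments (last £10.61); total interest £210.61.
Payments saved = 35 − 15 = 20.

20 fewer payments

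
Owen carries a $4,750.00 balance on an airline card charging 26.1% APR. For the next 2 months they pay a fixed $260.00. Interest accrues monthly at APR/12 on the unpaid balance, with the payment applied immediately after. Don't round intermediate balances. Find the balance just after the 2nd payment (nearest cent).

$4,433.22

Monthly rate r = 26.1%/12 = 2.175% = 0.02175.
Each month: B ← B·(1+r) − $260.00.
Month 1: interest $103.31; balance after payment $4,593.31.
Month 2: interest $99.90; balance after payment $4,433.22.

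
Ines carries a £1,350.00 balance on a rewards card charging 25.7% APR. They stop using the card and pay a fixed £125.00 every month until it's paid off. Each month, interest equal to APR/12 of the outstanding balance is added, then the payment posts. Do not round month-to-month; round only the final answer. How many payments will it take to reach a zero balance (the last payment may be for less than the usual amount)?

Monthly rate r = 25.7%/12 = 2.14167% = 0.0214167.
Recurrence: B ← B·(1+r) − £125.00.
Month 1: interest £28.91; balance after payment £1,253.91.
Month 2: interest £26.85; balance after payment £1,155.77.
Closed form: n = −ln(1 − rB₀/P)/ln(1+r) = −ln(0.7687)/ln(1.02142) ≈ 12.414, so the balance reaches zero during payment 13.

13 payments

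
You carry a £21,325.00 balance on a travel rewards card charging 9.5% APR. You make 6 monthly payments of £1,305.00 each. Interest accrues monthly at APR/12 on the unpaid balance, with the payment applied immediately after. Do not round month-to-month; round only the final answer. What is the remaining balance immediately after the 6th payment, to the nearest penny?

£14,371.58

Monthly rate r = 9.5%/12 = 0.791667% = 0.00791667.
Each month: B ← B·(1+r) − £1,305.00.
Month 1: interest £168.82; balance after payment £20,188.82.
Month 2: interest £159.83; balance after payment £19,043.65.
Month 3: interest £150.76; balance after payment £17,889.41.
Month 4: interest £141.62; balance after payment £16,726.04.
Month 5: interest £132.41; balance after payment £15,553.45.
Month 6: interest £123.13; balance after payment £14,371.58.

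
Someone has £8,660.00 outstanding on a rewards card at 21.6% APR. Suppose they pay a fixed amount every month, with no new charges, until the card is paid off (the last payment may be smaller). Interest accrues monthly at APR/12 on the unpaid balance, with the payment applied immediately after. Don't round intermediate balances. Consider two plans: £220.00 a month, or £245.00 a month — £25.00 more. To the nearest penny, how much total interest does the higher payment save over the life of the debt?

Monthly rate r = 21.6%/12 = 1.8% = 0.018.
At £220.00/mo: n = ⌈−ln(1 − rB₀/P)/ln(1+r)⌉ = 70 payments (last £23.83); total interest = total paid − £8,660.00 = £6,543.83.
At £245.00/mo: 57 payments (last £168.55); total interest £5,228.55.
Interest saved = £6,543.83 − £5,228.55 = £1,315.28.

£1,315.28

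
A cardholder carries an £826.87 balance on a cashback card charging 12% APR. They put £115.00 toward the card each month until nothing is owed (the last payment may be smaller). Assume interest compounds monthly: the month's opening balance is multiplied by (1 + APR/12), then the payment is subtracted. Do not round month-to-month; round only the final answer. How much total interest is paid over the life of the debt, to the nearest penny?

£35.66

Monthly rate r = 12%/12 = 1% = 0.01.
Payoff takes n = ⌈−ln(1 − rB₀/P)/ln(1+r)⌉ = ⌈7.499⌉ = 8 payments; the last is £57.53.
Total paid = 7·£115.00 + £57.53 = £862.53.
Total interest = total paid − principal = £862.53 − £826.87 = £35.66.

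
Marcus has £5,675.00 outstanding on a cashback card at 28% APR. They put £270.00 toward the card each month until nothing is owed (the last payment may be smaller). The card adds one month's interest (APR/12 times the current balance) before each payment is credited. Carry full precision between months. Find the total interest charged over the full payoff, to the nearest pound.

Monthly rate r = 28%/12 = 2.33333% = 0.0233333.
Payoff takes n = ⌈−ln(1 − rB₀/P)/ln(1+r)⌉ = ⌈29.230⌉ = 30 payments; the last is £62.58.
Total paid = 29·£270.00 + £62.58 = £7,892.58.
Total interest = total paid − principal = £7,892.58 − £5,675.00 = £2,217.58.

£2,218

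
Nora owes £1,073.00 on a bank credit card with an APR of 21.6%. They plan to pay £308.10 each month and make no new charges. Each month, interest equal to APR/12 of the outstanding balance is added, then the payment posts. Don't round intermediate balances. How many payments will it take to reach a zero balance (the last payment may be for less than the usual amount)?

Monthly rate r = 21.6%/12 = 1.8% = 0.018.
Recurrence: B ← B·(1+r) − £308.10.
Month 1: interest £19.31; balance after payment £784.21.
Month 2: interest £14.12; balance after payment £490.23.
Month 3: interest £8.82; balance after payment £190.95.
Month 4: interest £3.44; balance after payment £0.00.

4 months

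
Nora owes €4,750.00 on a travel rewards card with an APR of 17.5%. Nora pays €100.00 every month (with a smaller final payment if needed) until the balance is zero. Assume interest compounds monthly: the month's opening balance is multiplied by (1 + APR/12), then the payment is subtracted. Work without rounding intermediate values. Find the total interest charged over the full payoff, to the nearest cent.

€3,400.18

Monthly rate r = 17.5%/12 = 1.45833% = 0.0145833.
Payoff takes n = ⌈−ln(1 − rB₀/P)/ln(1+r)⌉ = ⌈81.500⌉ = 82 payments; the last is €50.18.
Total paid = 81·€100.00 + €50.18 = €8,150.18.
Total interest = total paid − principal = €8,150.18 − €4,750.00 = €3,400.18.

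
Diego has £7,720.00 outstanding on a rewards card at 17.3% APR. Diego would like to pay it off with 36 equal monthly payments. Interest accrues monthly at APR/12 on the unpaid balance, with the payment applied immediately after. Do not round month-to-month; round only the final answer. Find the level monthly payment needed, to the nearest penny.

£276.39

Monthly rate r = 17.3%/12 = 1.44167% = 0.0144167.
Level-payment amortization: P = B₀·r / (1 − (1+r)^(−n)) = 7720.00·0.0144167 / (1 − 1.01442^(−36)).
Denominator 1 − (1+r)^(−36) = 0.402675312.
P = 111.297 / 0.402675312 ≈ 276.39.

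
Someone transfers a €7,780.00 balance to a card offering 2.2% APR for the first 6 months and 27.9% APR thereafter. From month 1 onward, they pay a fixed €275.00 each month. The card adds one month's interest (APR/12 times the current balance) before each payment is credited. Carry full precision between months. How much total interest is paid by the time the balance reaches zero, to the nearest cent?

Promo months 1–6 at r₀ = 2.2%/12 = 0.00183333; months 7+ at r₁ = 27.9%/12 = 0.02325.
After month 6: iterate B ← B·(1+r₀) − €275.00 for 6 months → €6,208.39.
Then at r₁ with €275.00/mo: n₂ = −ln(1 − r₁·B/P)/ln(1+r₁) ≈ 32.38 → 33 more payments.
Total paid = 38·€275.00 + €105.19 = €10,555.19; interest = €10,555.19 − €7,780.00 = €2,775.19.

€2,775.19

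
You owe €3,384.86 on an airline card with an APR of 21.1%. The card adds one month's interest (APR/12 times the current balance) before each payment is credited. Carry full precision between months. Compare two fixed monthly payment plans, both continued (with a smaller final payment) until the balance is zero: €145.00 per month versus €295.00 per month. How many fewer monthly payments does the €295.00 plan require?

Monthly rate r = 21.1%/12 = 1.75833% = 0.0175833.
At €145.00/mo: n = ⌈−ln(1 − rB₀/P)/ln(1+r)⌉ = 31 payments (last €46.04); total interest = total paid − €3,384.86 = €1,011.18.
At €295.00/mo: 13 payments (last €273.85); total interest €428.99.
Payments saved = 31 − 13 = 18.

18 fewer payments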